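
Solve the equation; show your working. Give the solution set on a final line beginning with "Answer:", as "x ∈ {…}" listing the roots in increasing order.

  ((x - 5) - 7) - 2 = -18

Step 1. [((x - 5) - 7) - 2 = -18] -2 is outermost — add 2 both sides ⇒ sub: (x - 5) - 7 = -16.
Step 2. [(x - 5) - 7 = -16] -7 is outermost — add 7 both sides, so sub: x - 5 = -9.
Step 3. [x - 5 = -9] peel the -5: add 5 from each side ⇒ sub: x = -4.

Answer: x ∈ {-4}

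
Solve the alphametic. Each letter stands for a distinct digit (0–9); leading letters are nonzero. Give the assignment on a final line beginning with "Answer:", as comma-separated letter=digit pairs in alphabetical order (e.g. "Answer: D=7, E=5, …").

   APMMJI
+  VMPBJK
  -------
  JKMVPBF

Step 1. [col 1: I + K ≡ F (mod 10)] several values work for F in column 1 (I + K ≡ F (mod 10), carry-in 0); try F=7, so F=7.
Step 2. [col 1: I + K ≡ F (mod 10)] no forcing yet in column 1 (carry-in 0); K=4 is free and consistent — try it. So K=4.
Step 3. [col 1: I + K ≡ F (mod 10)] in column 1 we have I+K≡F with carry-in 0; given K=4, F=7 and digits 4,7 already taken and all letters distinct, that pins I to 3 ⇒ I=3.
Step 4. [col 2: J + J ≡ B (mod 10)] B=2 is one option consistent with column 2 (J + J ≡ B (mod 10), carry-in 0) — take it, so B=2.
Step 5. [col 2: J + J ≡ B (mod 10)] column 2 (J + J ≡ B (mod 10), carry-in 0) doesn't pin J yet; pick J=1 and continue ⇒ J=1.
Step 6. [col 3: M + B ≡ P (mod 10)] no forcing yet in column 3 (carry-in 0); P=0 is free and consistent — try it ⇒ P=0.
Step 7. [col 3: M + B ≡ P (mod 10)] column 3 reads M+B+carry(0)=P with B=2, P=0; with digits 0,1,2,3,4,7 already taken and all letters distinct, the only value for M is 8 ⇒ M=8.
Step 8. [col 4: M + P ≡ V (mod 10)] from column 4 (M=8, P=0, carry-in 1, digits 0,1,2,3,4,7,8 already taken and all letters distinct): V must equal 9. So V=9.
Step 9. [col 6: A + V ≡ K (mod 10)] in column 6 we have A+V≡K with carry-in 0; given V=9, K=4 and digits 0,1,2,3,4,7,8,9 already taken and all letters distinct, that pins A to 5, so A=5.

Answer: A=5, B=2, F=7, I=3, J=1, K=4, M=8, P=0, V=9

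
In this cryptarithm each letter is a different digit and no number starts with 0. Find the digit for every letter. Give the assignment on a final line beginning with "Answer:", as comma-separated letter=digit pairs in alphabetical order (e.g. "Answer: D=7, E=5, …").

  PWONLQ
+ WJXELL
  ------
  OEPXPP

Step 1. [col 1: Q + L ≡ P (mod 10)] no forcing yet in column 1 (carry-in 0); Q=6 is free and consistent — try it. So Q=6.
Step 2. [col 1: Q + L ≡ P (mod 10)] P=1 is one option consistent with column 1 (Q + L ≡ P (mod 10), carry-in 0) — take it, so P=1.
Step 3. [col 1: Q + L ≡ P (mod 10)] column 1 reads Q+L+carry(0)=P with Q=6, P=1; with digits 1,6 already taken and all letters distinct, the only value for L is 5 ⇒ L=5.
Step 4. [col 3: N + E ≡ X (mod 10)] several values work for N in column 3 (N + E ≡ X (mod 10), carry-in 1); try N=0. So N=0.
Step 5. [col 3: N + E ≡ X (mod 10)] column 3 (N + E ≡ X (mod 10), carry-in 1) doesn't pin E yet; pick E=7 and continue. So E=7.
Step 6. [col 3: N + E ≡ X (mod 10)] in column 3 we have N+E≡X with carry-in 1; given N=0, E=7 and digits 0,1,5,6,7 already taken and all letters distinct, that pins X to 8, so X=8.
Step 7. [col 4: O + X ≡ P (mod 10)] from column 4 (X=8, P=1, carry-in 0, digits 0,1,5,6,7,8 already taken and all letters distinct): O must equal 3. So O=3.
Step 8. [col 5: W + J ≡ E (mod 10)] column 5 (W + J ≡ E (mod 10), carry-in 1) doesn't pin W yet; pick W=2 and continue, so W=2.
Step 9. [col 5: W + J ≡ E (mod 10)] column 5 reads W+J+carry(1)=E with W=2, E=7; with digits 0,1,2,3,5,6,7,8 already taken and all letters distinct, the only value for J is 4, so J=4.

Answer: E=7, J=4, L=5, N=0, O=3, P=1, Q=6, W=2, X=8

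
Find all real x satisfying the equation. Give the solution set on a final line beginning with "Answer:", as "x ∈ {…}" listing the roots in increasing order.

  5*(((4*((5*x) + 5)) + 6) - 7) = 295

Step 1. [5*(((4*((5*x) + 5)) + 6) - 7) = 295] divide by the outer 5, so div: ((4*((5*x) + 5)) + 6) - 7 = 59.
Step 2. [((4*((5*x) + 5)) + 6) - 7 = 59] -7 is outermost — add 7 both sides, so sub: (4*((5*x) + 5)) + 6 = 66.
Step 3. [(4*((5*x) + 5)) + 6 = 66] subtract 6: x sits inside (… + 6) ⇒ sub: 4*((5*x) + 5) = 60.
Step 4. [4*((5*x) + 5) = 60] LHS = 4·(…); ÷4 both sides. So div: (5*x) + 5 = 15.
Step 5. [(5*x) + 5 = 15] +5 is outermost — subtract 5 both sides. So sub: 5*x = 10.
Step 6. [5*x = 10] 5·(inner) — divide through by 5. So div: x = 2.

Answer: x ∈ {2}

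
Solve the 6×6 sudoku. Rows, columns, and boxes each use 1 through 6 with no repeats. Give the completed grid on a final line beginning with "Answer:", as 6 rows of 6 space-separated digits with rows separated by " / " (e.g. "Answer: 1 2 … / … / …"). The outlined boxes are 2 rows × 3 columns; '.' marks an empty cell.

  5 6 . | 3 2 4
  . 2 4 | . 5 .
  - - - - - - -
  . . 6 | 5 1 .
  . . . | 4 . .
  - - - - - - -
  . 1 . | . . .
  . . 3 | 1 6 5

Step 1. [r4c5∈{3}] r4c5 has the single candidate 3. So r4c5=3.
Step 2. [r6c1∈{2,4}] 2 has one home in row 6: r6c1, so r6c1=2.
Step 3. [r4c3∈{1,2,5}] in col 3, 2 fits only at r4c3. So r4c3=2.
Step 4. [r3c2∈{3,4}] 3 has one home in col 2: r3c2, so r3c2=3.
Step 5. [r2c6∈{1,6}] across col 6, 1 lands solely at r2c6 ⇒ r2c6=1.
Step 6. [r5c4∈{2}] r5c4 has the single candidate 2. So r5c4=2.
Step 7. [r5c5∈{4}] r5c5 has the single candidate 4 ⇒ r5c5=4.
Step 8. [r6c2∈{4}] nothing but 4 survives at r6c2, so r6c2=4.
Step 9. [r5c6∈{3}] nothing but 3 survives at r5c6. So r5c6=3.
Step 10. [r3c1∈{4}] only 4 remains possible at r3c1, so r3c1=4.
Step 11. [r4c2∈{5}] r4c2 is down to just 5, so r4c2=5.
Step 12. [r5c3∈{5}] r5c3 has the single candidate 5, so r5c3=5.
Step 13. [r2c4∈{6}] r2c4 is down to just 6 ⇒ r2c4=6.
Step 14. [r4c1∈{1}] nothing but 1 survives at r4c1, so r4c1=1.
Step 15. [r4c6∈{6}] r4c6 is down to just 6, so r4c6=6.
Step 16. [r3c6∈{2}] r3c6's peers cover all but 2, so r3c6=2.
Step 17. [r5c1∈{6}] nothing but 6 survives at r5c1, so r5c1=6.
Step 18. [r1c3∈{1}] only 1 remains possible at r1c3 ⇒ r1c3=1.
Step 19. [r2c1∈{3}] only 3 remains possible at r2c1 ⇒ r2c1=3.

Answer: 5 6 1 3 2 4 / 3 2 4 6 5 1 / 4 3 6 5 1 2 / 1 5 2 4 3 6 / 6 1 5 2 4 3 / 2 4 3 1 6 5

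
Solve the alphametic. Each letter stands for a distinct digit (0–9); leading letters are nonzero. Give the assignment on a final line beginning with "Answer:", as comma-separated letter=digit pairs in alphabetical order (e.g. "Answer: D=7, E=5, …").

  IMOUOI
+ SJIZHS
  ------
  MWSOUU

Step 1. [col 1: I + S ≡ U (mod 10)] column 1 (I + S ≡ U (mod 10), carry-in 0) doesn't pin S yet; pick S=2 and continue ⇒ S=2.
Step 2. [col 1: I + S ≡ U (mod 10)] column 1 (I + S ≡ U (mod 10), carry-in 0) doesn't pin U yet; pick U=7 and continue. So U=7.
Step 3. [col 1: I + S ≡ U (mod 10)] column 1 reads I+S+carry(0)=U with S=2, U=7; with digits 2,7 already taken and all letters distinct, the only value for I is 5, so I=5.
Step 4. [col 2: O + H ≡ U (mod 10)] no forcing yet in column 2 (carry-in 0); H=1 is free and consistent — try it, so H=1.
Step 5. [col 2: O + H ≡ U (mod 10)] column 2: given H=1, U=7, carry-in 0, and digits 1,2,5,7 already taken and all letters distinct, O+H≡U (mod 10) forces O=6. So O=6.
Step 6. [col 3: U + Z ≡ O (mod 10)] from column 3 (U=7, O=6, carry-in 0, digits 1,2,5,6,7 already taken and all letters distinct): Z must equal 9 ⇒ Z=9.
Step 7. [col 5: M + J ≡ W (mod 10)] column 5 (M + J ≡ W (mod 10), carry-in 1) doesn't pin W yet; pick W=3 and continue ⇒ W=3.
Step 8. [col 5: M + J ≡ W (mod 10)] no forcing yet in column 5 (carry-in 1); J=4 is free and consistent — try it, so J=4.
Step 9. [col 5: M + J ≡ W (mod 10)] column 5 reads M+J+carry(1)=W with J=4, W=3; with digits 1,2,3,4,5,6,7,9 already taken and all letters distinct, the only value for M is 8, so M=8.

Answer: H=1, I=5, J=4, M=8, O=6, S=2, U=7, W=3, Z=9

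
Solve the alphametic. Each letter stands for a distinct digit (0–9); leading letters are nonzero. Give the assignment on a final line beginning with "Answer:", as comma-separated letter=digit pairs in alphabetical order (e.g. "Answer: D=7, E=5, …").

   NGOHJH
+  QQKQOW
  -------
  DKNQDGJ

Step 1. [D] the sum has 7 digits but both addends have 6; that extra leading digit D is the final carry, namely 1 ⇒ D=1.
Step 2. [col 1: H + W ≡ J (mod 10)] no forcing yet in column 1 (carry-in 0); J=5 is free and consistent — try it. So J=5.
Step 3. [col 1: H + W ≡ J (mod 10)] no forcing yet in column 1 (carry-in 0); W=7 is free and consistent — try it. So W=7.
Step 4. [col 1: H + W ≡ J (mod 10)] column 1: given W=7, J=5, carry-in 0, and digits 1,5,7 already taken and all letters distinct, H+W≡J (mod 10) forces H=8. So H=8.
Step 5. [col 2: J + O ≡ G (mod 10)] several values work for G in column 2 (J + O ≡ G (mod 10), carry-in 1); try G=6 ⇒ G=6.
Step 6. [col 2: J + O ≡ G (mod 10)] column 2 reads J+O+carry(1)=G with J=5, G=6; with digits 1,5,6,7,8 already taken and all letters distinct, the only value for O is 0. So O=0.
Step 7. [col 3: H + Q ≡ D (mod 10)] in column 3 we have H+Q≡D with carry-in 0; given H=8, D=1 and digits 0,1,5,6,7,8 already taken and all letters distinct, that pins Q to 3 ⇒ Q=3.
Step 8. [col 4: O + K ≡ Q (mod 10)] column 4: given O=0, Q=3, carry-in 1, and digits 0,1,3,5,6,7,8 already taken and all letters distinct, O+K≡Q (mod 10) forces K=2 ⇒ K=2.
Step 9. [col 5: G + Q ≡ N (mod 10)] column 5: given G=6, Q=3, carry-in 0, and digits 0,1,2,3,5,6,7,8 already taken and all letters distinct, G+Q≡N (mod 10) forces N=9 ⇒ N=9.

Answer: D=1, G=6, H=8, J=5, K=2, N=9, O=0, Q=3, W=7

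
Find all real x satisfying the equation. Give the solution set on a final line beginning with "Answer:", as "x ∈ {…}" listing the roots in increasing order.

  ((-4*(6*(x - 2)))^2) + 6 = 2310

Step 1. [((-4*(6*(x - 2)))^2) + 6 = 2310] subtract 6: x sits inside (… + 6), so sub: (-4*(6*(x - 2)))^2 = 2304.
Step 2. [(-4*(6*(x - 2)))^2 = 2304] LHS squared, RHS 2304 ≥ 0: apply √ (±), so sqrt: -4*(6*(x - 2)) = 48 or -48.
Step 3. [-4*(6*(x - 2)) = 48 or -48] LHS = -4·(…); ÷-4 both sides. So div: 6*(x - 2) = -12 or 12.
Step 4. [6*(x - 2) = -12 or 12] 6·(inner) — divide through by 6, so div: x - 2 = -2 or 2.
Step 5. [x - 2 = -2 or 2] peel the -2: add 2 from each side ⇒ sub: x = 0 or 4.

Answer: x ∈ {0, 4}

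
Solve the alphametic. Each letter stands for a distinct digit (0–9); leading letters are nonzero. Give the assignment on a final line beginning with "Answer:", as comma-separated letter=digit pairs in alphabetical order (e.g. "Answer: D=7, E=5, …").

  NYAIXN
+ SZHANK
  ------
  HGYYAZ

Step 1. [col 1: N + K ≡ Z (mod 10)] several values work for K in column 1 (N + K ≡ Z (mod 10), carry-in 0); try K=7. So K=7.
Step 2. [col 1: N + K ≡ Z (mod 10)] several values work for N in column 1 (N + K ≡ Z (mod 10), carry-in 0); try N=1 ⇒ N=1.
Step 3. [col 1: N + K ≡ Z (mod 10)] column 1 reads N+K+carry(0)=Z with N=1, K=7; with digits 1,7 already taken and all letters distinct, the only value for Z is 8, so Z=8.
Step 4. [col 2: X + N ≡ A (mod 10)] no forcing yet in column 2 (carry-in 0); A=6 is free and consistent — try it. So A=6.
Step 5. [col 2: X + N ≡ A (mod 10)] column 2: given N=1, A=6, carry-in 0, and digits 1,6,7,8 already taken and all letters distinct, X+N≡A (mod 10) forces X=5 ⇒ X=5.
Step 6. [col 3: I + A ≡ Y (mod 10)] Y=0 is one option consistent with column 3 (I + A ≡ Y (mod 10), carry-in 0) — take it. So Y=0.
Step 7. [col 3: I + A ≡ Y (mod 10)] from column 3 (A=6, Y=0, carry-in 0, digits 0,1,5,6,7,8 already taken and all letters distinct): I must equal 4, so I=4.
Step 8. [col 4: A + H ≡ Y (mod 10)] column 4 reads A+H+carry(1)=Y with A=6, Y=0; with digits 0,1,4,5,6,7,8 already taken and all letters distinct, the only value for H is 3 ⇒ H=3.
Step 9. [col 5: Y + Z ≡ G (mod 10)] column 5 reads Y+Z+carry(1)=G with Y=0, Z=8; with digits 0,1,3,4,5,6,7,8 already taken and all letters distinct, the only value for G is 9 ⇒ G=9.
Step 10. [col 6: N + S ≡ H (mod 10)] from column 6 (N=1, H=3, carry-in 0, digits 0,1,3,4,5,6,7,8,9 already taken and all letters distinct): S must equal 2 ⇒ S=2.

Answer: A=6, G=9, H=3, I=4, K=7, N=1, S=2, X=5, Y=0, Z=8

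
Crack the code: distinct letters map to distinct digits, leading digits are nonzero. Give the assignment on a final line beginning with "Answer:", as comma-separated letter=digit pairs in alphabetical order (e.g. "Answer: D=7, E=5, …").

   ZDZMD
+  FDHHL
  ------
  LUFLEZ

Step 1. [col 1: D + L ≡ Z (mod 10)] D=7 is one option consistent with column 1 (D + L ≡ Z (mod 10), carry-in 0) — take it ⇒ D=7.
Step 2. [col 1: D + L ≡ Z (mod 10)] several values work for Z in column 1 (D + L ≡ Z (mod 10), carry-in 0); try Z=8 ⇒ Z=8.
Step 3. [col 1: D + L ≡ Z (mod 10)] column 1: given D=7, Z=8, carry-in 0, and digits 7,8 already taken and all letters distinct, D+L≡Z (mod 10) forces L=1, so L=1.
Step 4. [col 2: M + H ≡ E (mod 10)] no forcing yet in column 2 (carry-in 0); H=3 is free and consistent — try it, so H=3.
Step 5. [col 2: M + H ≡ E (mod 10)] no forcing yet in column 2 (carry-in 0); E=9 is free and consistent — try it, so E=9.
Step 6. [col 2: M + H ≡ E (mod 10)] from column 2 (H=3, E=9, carry-in 0, digits 1,3,7,8,9 already taken and all letters distinct): M must equal 6, so M=6.
Step 7. [col 4: D + D ≡ F (mod 10)] in column 4 we have D+D≡F with carry-in 1; given D=7 and digits 1,3,6,7,8,9 already taken and all letters distinct, that pins F to 5. So F=5.
Step 8. [col 5: Z + F ≡ U (mod 10)] from column 5 (Z=8, F=5, carry-in 1, digits 1,3,5,6,7,8,9 already taken and all letters distinct): U must equal 4 ⇒ U=4.

Answer: D=7, E=9, F=5, H=3, L=1, M=6, U=4, Z=8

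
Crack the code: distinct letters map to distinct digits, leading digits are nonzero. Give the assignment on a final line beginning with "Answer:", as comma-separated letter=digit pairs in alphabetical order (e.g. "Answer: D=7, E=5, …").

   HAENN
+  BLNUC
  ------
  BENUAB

Step 1. [col 1: N + C ≡ B (mod 10)] several values work for N in column 1 (N + C ≡ B (mod 10), carry-in 0); try N=6 ⇒ N=6.
Step 2. [col 1: N + C ≡ B (mod 10)] column 1 (N + C ≡ B (mod 10), carry-in 0) doesn't pin C yet; pick C=5 and continue, so C=5.
Step 3. [col 1: N + C ≡ B (mod 10)] in column 1 we have N+C≡B with carry-in 0; given N=6, C=5 and digits 5,6 already taken and all letters distinct, that pins B to 1, so B=1.
Step 4. [col 2: N + U ≡ A (mod 10)] A=4 is one option consistent with column 2 (N + U ≡ A (mod 10), carry-in 1) — take it, so A=4.
Step 5. [col 2: N + U ≡ A (mod 10)] column 2 reads N+U+carry(1)=A with N=6, A=4; with digits 1,4,5,6 already taken and all letters distinct, the only value for U is 7, so U=7.
Step 6. [col 3: E + N ≡ U (mod 10)] in column 3 we have E+N≡U with carry-in 1; given N=6, U=7 and digits 1,4,5,6,7 already taken and all letters distinct, that pins E to 0, so E=0.
Step 7. [col 4: A + L ≡ N (mod 10)] in column 4 we have A+L≡N with carry-in 0; given A=4, N=6 and digits 0,1,4,5,6,7 already taken and all letters distinct, that pins L to 2 ⇒ L=2.
Step 8. [col 5: H + B ≡ E (mod 10)] column 5: given B=1, E=0, carry-in 0, and digits 0,1,2,4,5,6,7 already taken and all letters distinct, H+B≡E (mod 10) forces H=9, so H=9.

Answer: A=4, B=1, C=5, E=0, H=9, L=2, N=6, U=7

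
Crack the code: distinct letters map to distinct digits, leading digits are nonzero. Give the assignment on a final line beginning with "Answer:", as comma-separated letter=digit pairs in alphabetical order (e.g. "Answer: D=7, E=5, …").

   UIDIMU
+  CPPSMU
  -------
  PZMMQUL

Step 1. [col 1: U + U ≡ L (mod 10)] no forcing yet in column 1 (carry-in 0); L=8 is free and consistent — try it. So L=8.
Step 2. [P] adding two 6-digit numbers gives at most 6+1 digits, and here it does — P is that final carry and must be 1. So P=1.
Step 3. [col 1: U + U ≡ L (mod 10)] U=9 is one option consistent with column 1 (U + U ≡ L (mod 10), carry-in 0) — take it. So U=9.
Step 4. [col 2: M + M ≡ U (mod 10)] column 2: given U=9, carry-in 1, and digits 1,8,9 already taken and all letters distinct, M+M≡U (mod 10) forces M=4 ⇒ M=4.
Step 5. [col 3: I + S ≡ Q (mod 10)] column 3 (I + S ≡ Q (mod 10), carry-in 0) doesn't pin Q yet; pick Q=0 and continue, so Q=0.
Step 6. [col 3: I + S ≡ Q (mod 10)] no forcing yet in column 3 (carry-in 0); S=7 is free and consistent — try it, so S=7.
Step 7. [col 3: I + S ≡ Q (mod 10)] column 3: given S=7, Q=0, carry-in 0, and digits 0,1,4,7,8,9 already taken and all letters distinct, I+S≡Q (mod 10) forces I=3, so I=3.
Step 8. [col 4: D + P ≡ M (mod 10)] from column 4 (P=1, M=4, carry-in 1, digits 0,1,3,4,7,8,9 already taken and all letters distinct): D must equal 2 ⇒ D=2.
Step 9. [col 6: U + C ≡ Z (mod 10)] from column 6 (U=9, carry-in 0, digits 0,1,2,3,4,7,8,9 already taken and all letters distinct): C must equal 6. So C=6.
Step 10. [col 6: U + C ≡ Z (mod 10)] column 6: given U=9, C=6, carry-in 0, and digits 0,1,2,3,4,6,7,8,9 already taken and all letters distinct, U+C≡Z (mod 10) forces Z=5 ⇒ Z=5.

Answer: C=6, D=2, I=3, L=8, M=4, P=1, Q=0, S=7, U=9, Z=5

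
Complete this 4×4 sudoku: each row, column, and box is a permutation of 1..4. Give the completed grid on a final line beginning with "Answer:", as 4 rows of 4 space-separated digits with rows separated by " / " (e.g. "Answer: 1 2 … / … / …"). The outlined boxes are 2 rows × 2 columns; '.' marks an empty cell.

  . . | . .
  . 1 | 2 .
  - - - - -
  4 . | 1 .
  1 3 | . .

Step 1. [r1c3∈{3,4}] in col 3, 3 fits only at r1c3 ⇒ r1c3=3.
Step 2. [r1c2∈{2,4}] 4 has one home in col 2: r1c2 ⇒ r1c2=4.
Step 3. [r4c4∈{2,4}] r4c4 is the only open cell in row 4 admitting 2 ⇒ r4c4=2.
Step 4. [r2c1∈{3}] r2c1's peers cover all but 3 ⇒ r2c1=3.
Step 5. [r3c2∈{2}] only 2 remains possible at r3c2 ⇒ r3c2=2.
Step 6. [r1c4∈{1}] r1c4 has the single candidate 1, so r1c4=1.
Step 7. [r3c4∈{3}] nothing but 3 survives at r3c4. So r3c4=3.
Step 8. [r1c1∈{2}] nothing but 2 survives at r1c1. So r1c1=2.
Step 9. [r4c3∈{4}] r4c3's peers cover all but 4, so r4c3=4.
Step 10. [r2c4∈{4}] only 4 remains possible at r2c4. So r2c4=4.

Answer: 2 4 3 1 / 3 1 2 4 / 4 2 1 3 / 1 3 4 2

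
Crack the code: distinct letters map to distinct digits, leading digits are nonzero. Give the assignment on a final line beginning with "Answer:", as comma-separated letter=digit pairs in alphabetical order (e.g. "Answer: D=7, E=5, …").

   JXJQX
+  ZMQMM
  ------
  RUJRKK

Step 1. [col 1: X + M ≡ K (mod 10)] no forcing yet in column 1 (carry-in 0); M=4 is free and consistent — try it ⇒ M=4.
Step 2. [col 1: X + M ≡ K (mod 10)] X=8 is one option consistent with column 1 (X + M ≡ K (mod 10), carry-in 0) — take it ⇒ X=8.
Step 3. [R] R is the leading digit of a 6-digit sum of two 5-digit numbers; the final carry is exactly 1, so R=1.
Step 4. [col 1: X + M ≡ K (mod 10)] column 1: given X=8, M=4, carry-in 0, and digits 1,4,8 already taken and all letters distinct, X+M≡K (mod 10) forces K=2 ⇒ K=2.
Step 5. [col 2: Q + M ≡ K (mod 10)] in column 2 we have Q+M≡K with carry-in 1; given M=4, K=2 and digits 1,2,4,8 already taken and all letters distinct, that pins Q to 7, so Q=7.
Step 6. [col 3: J + Q ≡ R (mod 10)] in column 3 we have J+Q≡R with carry-in 1; given Q=7, R=1 and digits 1,2,4,7,8 already taken and all letters distinct, that pins J to 3. So J=3.
Step 7. [col 5: J + Z ≡ U (mod 10)] no forcing yet in column 5 (carry-in 1); Z=6 is free and consistent — try it. So Z=6.
Step 8. [col 5: J + Z ≡ U (mod 10)] column 5: given J=3, Z=6, carry-in 1, and digits 1,2,3,4,6,7,8 already taken and all letters distinct, J+Z≡U (mod 10) forces U=0, so U=0.

Answer: J=3, K=2, M=4, Q=7, R=1, U=0, X=8, Z=6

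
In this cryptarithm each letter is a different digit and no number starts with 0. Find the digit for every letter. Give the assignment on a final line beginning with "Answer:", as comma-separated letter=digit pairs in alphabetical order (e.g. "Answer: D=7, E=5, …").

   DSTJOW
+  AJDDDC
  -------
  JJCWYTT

Step 1. [J] the sum has 7 digits but both addends have 6; that extra leading digit J is the final carry, namely 1. So J=1.
Step 2. [col 1: W + C ≡ T (mod 10)] column 1 (W + C ≡ T (mod 10), carry-in 0) doesn't pin T yet; pick T=9 and continue, so T=9.
Step 3. [col 1: W + C ≡ T (mod 10)] several values work for C in column 1 (W + C ≡ T (mod 10), carry-in 0); try C=7. So C=7.
Step 4. [col 1: W + C ≡ T (mod 10)] column 1: given C=7, T=9, carry-in 0, and digits 1,7,9 already taken and all letters distinct, W+C≡T (mod 10) forces W=2 ⇒ W=2.
Step 5. [col 2: O + D ≡ T (mod 10)] column 2 (O + D ≡ T (mod 10), carry-in 0) doesn't pin D yet; pick D=3 and continue ⇒ D=3.
Step 6. [col 2: O + D ≡ T (mod 10)] column 2 reads O+D+carry(0)=T with D=3, T=9; with digits 1,2,3,7,9 already taken and all letters distinct, the only value for O is 6 ⇒ O=6.
Step 7. [col 3: J + D ≡ Y (mod 10)] column 3 reads J+D+carry(0)=Y with J=1, D=3; with digits 1,2,3,6,7,9 already taken and all letters distinct, the only value for Y is 4 ⇒ Y=4.
Step 8. [col 5: S + J ≡ C (mod 10)] in column 5 we have S+J≡C with carry-in 1; given J=1, C=7 and digits 1,2,3,4,6,7,9 already taken and all letters distinct, that pins S to 5, so S=5.
Step 9. [col 6: D + A ≡ J (mod 10)] column 6 reads D+A+carry(0)=J with D=3, J=1; with digits 1,2,3,4,5,6,7,9 already taken and all letters distinct, the only value for A is 8. So A=8.

Answer: A=8, C=7, D=3, J=1, O=6, S=5, T=9, W=2, Y=4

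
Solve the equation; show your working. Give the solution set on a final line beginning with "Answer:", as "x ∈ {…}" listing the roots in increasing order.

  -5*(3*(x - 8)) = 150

Step 1. [-5*(3*(x - 8)) = 150] LHS = -5·(…); ÷-5 both sides ⇒ div: 3*(x - 8) = -30.
Step 2. [3*(x - 8) = -30] LHS = 3·(…); ÷3 both sides, so div: x - 8 = -10.
Step 3. [x - 8 = -10] -8 is outermost — add 8 both sides ⇒ sub: x = -2.

Answer: x ∈ {-2}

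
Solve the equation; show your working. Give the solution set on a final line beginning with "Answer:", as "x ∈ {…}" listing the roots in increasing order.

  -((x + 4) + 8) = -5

Step 1. [-((x + 4) + 8) = -5] LHS negated; negate both sides, so neg: (x + 4) + 8 = 5.
Step 2. [(x + 4) + 8 = 5] 8 comes off first (subtract 8), so sub: x + 4 = -3.
Step 3. [x + 4 = -3] 4 comes off first (subtract 4) ⇒ sub: x = -7.

Answer: x ∈ {-7}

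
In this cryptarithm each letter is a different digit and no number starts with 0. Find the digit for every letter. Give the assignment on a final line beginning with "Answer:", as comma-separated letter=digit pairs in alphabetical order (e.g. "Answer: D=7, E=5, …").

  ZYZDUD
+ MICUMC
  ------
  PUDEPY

Step 1. [col 1: D + C ≡ Y (mod 10)] no forcing yet in column 1 (carry-in 0); D=5 is free and consistent — try it, so D=5.
Step 2. [col 1: D + C ≡ Y (mod 10)] no forcing yet in column 1 (carry-in 0); Y=9 is free and consistent — try it. So Y=9.
Step 3. [col 1: D + C ≡ Y (mod 10)] from column 1 (D=5, Y=9, carry-in 0, digits 5,9 already taken and all letters distinct): C must equal 4, so C=4.
Step 4. [col 2: U + M ≡ P (mod 10)] column 2 (U + M ≡ P (mod 10), carry-in 0) doesn't pin M yet; pick M=6 and continue ⇒ M=6.
Step 5. [col 2: U + M ≡ P (mod 10)] U=2 is one option consistent with column 2 (U + M ≡ P (mod 10), carry-in 0) — take it, so U=2.
Step 6. [col 2: U + M ≡ P (mod 10)] column 2: given U=2, M=6, carry-in 0, and digits 2,4,5,6,9 already taken and all letters distinct, U+M≡P (mod 10) forces P=8 ⇒ P=8.
Step 7. [col 3: D + U ≡ E (mod 10)] column 3: given D=5, U=2, carry-in 0, and digits 2,4,5,6,8,9 already taken and all letters distinct, D+U≡E (mod 10) forces E=7, so E=7.
Step 8. [col 4: Z + C ≡ D (mod 10)] in column 4 we have Z+C≡D with carry-in 0; given C=4, D=5 and digits 2,4,5,6,7,8,9 already taken and all letters distinct, that pins Z to 1 ⇒ Z=1.
Step 9. [col 5: Y + I ≡ U (mod 10)] column 5 reads Y+I+carry(0)=U with Y=9, U=2; with digits 1,2,4,5,6,7,8,9 already taken and all letters distinct, the only value for I is 3. So I=3.

Answer: C=4, D=5, E=7, I=3, M=6, P=8, U=2, Y=9, Z=1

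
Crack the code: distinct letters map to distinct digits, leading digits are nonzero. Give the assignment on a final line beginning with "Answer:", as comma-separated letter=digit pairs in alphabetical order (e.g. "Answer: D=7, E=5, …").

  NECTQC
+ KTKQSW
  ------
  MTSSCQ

Step 1. [col 1: C + W ≡ Q (mod 10)] C=5 is one option consistent with column 1 (C + W ≡ Q (mod 10), carry-in 0) — take it, so C=5.
Step 2. [col 1: C + W ≡ Q (mod 10)] column 1 (C + W ≡ Q (mod 10), carry-in 0) doesn't pin Q yet; pick Q=6 and continue, so Q=6.
Step 3. [col 1: C + W ≡ Q (mod 10)] column 1 reads C+W+carry(0)=Q with C=5, Q=6; with digits 5,6 already taken and all letters distinct, the only value for W is 1 ⇒ W=1.
Step 4. [col 2: Q + S ≡ C (mod 10)] column 2 reads Q+S+carry(0)=C with Q=6, C=5; with digits 1,5,6 already taken and all letters distinct, the only value for S is 9 ⇒ S=9.
Step 5. [col 3: T + Q ≡ S (mod 10)] in column 3 we have T+Q≡S with carry-in 1; given Q=6, S=9 and digits 1,5,6,9 already taken and all letters distinct, that pins T to 2, so T=2.
Step 6. [col 4: C + K ≡ S (mod 10)] column 4 reads C+K+carry(0)=S with C=5, S=9; with digits 1,2,5,6,9 already taken and all letters distinct, the only value for K is 4. So K=4.
Step 7. [col 5: E + T ≡ T (mod 10)] from column 5 (T=2, carry-in 0, digits 1,2,4,5,6,9 already taken and all letters distinct): E must equal 0, so E=0.
Step 8. [col 6: N + K ≡ M (mod 10)] from column 6 (K=4, carry-in 0, digits 0,1,2,4,5,6,9 already taken and all letters distinct): N must equal 3 ⇒ N=3.
Step 9. [col 6: N + K ≡ M (mod 10)] column 6: given N=3, K=4, carry-in 0, and digits 0,1,2,3,4,5,6,9 already taken and all letters distinct, N+K≡M (mod 10) forces M=7. So M=7.

Answer: C=5, E=0, K=4, M=7, N=3, Q=6, S=9, T=2, W=1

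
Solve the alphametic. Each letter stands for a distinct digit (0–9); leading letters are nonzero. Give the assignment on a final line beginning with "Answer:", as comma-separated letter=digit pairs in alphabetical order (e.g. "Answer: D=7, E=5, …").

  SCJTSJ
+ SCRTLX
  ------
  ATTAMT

Step 1. [col 1: J + X ≡ T (mod 10)] column 1 (J + X ≡ T (mod 10), carry-in 0) doesn't pin T yet; pick T=8 and continue. So T=8.
Step 2. [col 1: J + X ≡ T (mod 10)] several values work for J in column 1 (J + X ≡ T (mod 10), carry-in 0); try J=7. So J=7.
Step 3. [col 1: J + X ≡ T (mod 10)] column 1 reads J+X+carry(0)=T with J=7, T=8; with digits 7,8 already taken and all letters distinct, the only value for X is 1, so X=1.
Step 4. [col 2: S + L ≡ M (mod 10)] L=2 is one option consistent with column 2 (S + L ≡ M (mod 10), carry-in 0) — take it, so L=2.
Step 5. [col 2: S + L ≡ M (mod 10)] no forcing yet in column 2 (carry-in 0); S=3 is free and consistent — try it ⇒ S=3.
Step 6. [col 2: S + L ≡ M (mod 10)] column 2: given S=3, L=2, carry-in 0, and digits 1,2,3,7,8 already taken and all letters distinct, S+L≡M (mod 10) forces M=5, so M=5.
Step 7. [col 3: T + T ≡ A (mod 10)] column 3 reads T+T+carry(0)=A with T=8; with digits 1,2,3,5,7,8 already taken and all letters distinct, the only value for A is 6 ⇒ A=6.
Step 8. [col 4: J + R ≡ T (mod 10)] column 4: given J=7, T=8, carry-in 1, and digits 1,2,3,5,6,7,8 already taken and all letters distinct, J+R≡T (mod 10) forces R=0 ⇒ R=0.
Step 9. [col 5: C + C ≡ T (mod 10)] C=4 is one option consistent with column 5 (C + C ≡ T (mod 10), carry-in 0) — take it, so C=4.

Answer: A=6, C=4, J=7, L=2, M=5, R=0, S=3, T=8, X=1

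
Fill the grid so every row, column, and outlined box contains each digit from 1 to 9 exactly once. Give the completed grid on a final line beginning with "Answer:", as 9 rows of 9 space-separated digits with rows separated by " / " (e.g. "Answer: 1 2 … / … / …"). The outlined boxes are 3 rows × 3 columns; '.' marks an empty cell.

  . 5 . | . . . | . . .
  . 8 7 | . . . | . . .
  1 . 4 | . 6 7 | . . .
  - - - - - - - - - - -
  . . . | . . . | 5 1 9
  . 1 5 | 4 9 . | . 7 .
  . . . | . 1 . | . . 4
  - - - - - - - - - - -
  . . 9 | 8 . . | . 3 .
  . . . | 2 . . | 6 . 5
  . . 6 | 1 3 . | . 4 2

Step 1. [r9c2∈{7}] r9c2's peers cover all but 7. So r9c2=7.
Step 2. [r7c6∈{4,5,6}] r7c6 is the only open cell in row 7 admitting 6. So r7c6=6.
Step 3. [r8c5∈{4,7}] across row 8, 7 lands solely at r8c5 ⇒ r8c5=7.
Step 4. [r8c3∈{1,3,8}] row 8 places 1 nowhere but r8c3. So r8c3=1.
Step 5. [r4c1∈{2,3,4,6,7,8}] the only places for 6 in box 1 are along col 1, so r4c1≠6.
Step 6. [r4c2∈{2,3,4,6}] the triple r4c3,r4c5,r4c6 in row 4 confines {2,3,8} to those cells. So r4c2≠3.
Step 7. [r2c6∈{1,2,3,4,5,9}] the triple r1c4,r2c4,r3c4 in box 2 confines {3,5,9} to those cells ⇒ r2c6≠3.
Step 8. [r2c5∈{2,4,5}] r1c4, r2c4, r3c4 in box 2 together hold only {3,5,9}; those three values are spoken for. So r2c5≠5.
Step 9. [r7c5∈{4,5}] 5 has one home in col 5: r7c5. So r7c5=5.
Step 10. [r8c6∈{4,9}] box 8 places 4 nowhere but r8c6. So r8c6=4.
Step 11. [r8c8∈{8,9}] row 8 places 9 nowhere but r8c8, so r8c8=9.
Step 12. [r9c7∈{8}] only 8 remains possible at r9c7 ⇒ r9c7=8.
Step 13. [r8c1∈{3,8}] r8c1 is the only open cell in row 8 admitting 8. So r8c1=8.
Step 14. [r8c2∈{3}] r8c2's peers cover all but 3. So r8c2=3.
Step 15. [r9c6∈{9}] r9c6 is down to just 9 ⇒ r9c6=9.
Step 16. [r5c1∈{2,3,6}] the only places for 6 in box 1 are along col 1 ⇒ r5c1≠6.
Step 17. [r5c9∈{3,6,8}] 6 has one home in row 5: r5c9, so r5c9=6.
Step 18. [r5c6∈{2,3,8}] in row 5, 8 fits only at r5c6, so r5c6=8.
Step 19. [r4c5∈{2}] only 2 remains possible at r4c5, so r4c5=2.
Step 20. [r4c6∈{3}] only 3 remains possible at r4c6, so r4c6=3.
Step 21. [r6c8∈{2,8}] 8 has one home in box 6: r6c8, so r6c8=8.
Step 22. [r1c5∈{4,8}] across col 5, 8 lands solely at r1c5, so r1c5=8.
Step 23. [r1c7∈{1,2,3,4,7,9}] in row 1, 4 fits only at r1c7. So r1c7=4.
Step 24. [r1c9∈{1,3,7}] across row 1, 7 lands solely at r1c9 ⇒ r1c9=7.
Step 25. [r6c6∈{5}] nothing but 5 survives at r6c6. So r6c6=5.
Step 26. [r7c9∈{1}] r7c9 is down to just 1 ⇒ r7c9=1.
Step 27. [r2c9∈{3}] only 3 remains possible at r2c9 ⇒ r2c9=3.
Step 28. [r2c7∈{1,2,9}] 1 has one home in col 7: r2c7, so r2c7=1.
Step 29. [r3c7∈{2,9}] across col 7, 9 lands solely at r3c7. So r3c7=9.
Step 30. [r3c2∈{2}] r3c2's peers cover all but 2. So r3c2=2.
Step 31. [r6c3∈{2,3}] r6c3 is the only open cell in col 3 admitting 2, so r6c3=2.
Step 32. [r5c1∈{3}] r5c1 is down to just 3. So r5c1=3.
Step 33. [r3c4∈{3,5}] r3c4 is the only open cell in row 3 admitting 3 ⇒ r3c4=3.
Step 34. [r7c2∈{4}] r7c2 is down to just 4, so r7c2=4.
Step 35. [r4c2∈{6}] nothing but 6 survives at r4c2, so r4c2=6.
Step 36. [r4c4∈{7}] nothing but 7 survives at r4c4, so r4c4=7.
Step 37. [r2c6∈{2}] r2c6's peers cover all but 2 ⇒ r2c6=2.
Step 38. [r2c4∈{5,9}] col 4 places 5 nowhere but r2c4. So r2c4=5.
Step 39. [r2c1∈{6,9}] row 2 places 9 nowhere but r2c1 ⇒ r2c1=9.
Step 40. [r1c8∈{2,6}] row 1 places 2 nowhere but r1c8 ⇒ r1c8=2.
Step 41. [r1c6∈{1}] r1c6 has the single candidate 1. So r1c6=1.
Step 42. [r9c1∈{5}] only 5 remains possible at r9c1 ⇒ r9c1=5.
Step 43. [r1c1∈{6}] r1c1 has the single candidate 6. So r1c1=6.
Step 44. [r1c4∈{9}] only 9 remains possible at r1c4 ⇒ r1c4=9.
Step 45. [r7c1∈{2}] only 2 remains possible at r7c1. So r7c1=2.
Step 46. [r3c8∈{5}] r3c8's peers cover all but 5 ⇒ r3c8=5.
Step 47. [r7c7∈{7}] nothing but 7 survives at r7c7. So r7c7=7.
Step 48. [r3c9∈{8}] nothing but 8 survives at r3c9 ⇒ r3c9=8.
Step 49. [r6c2∈{9}] nothing but 9 survives at r6c2, so r6c2=9.
Step 50. [r6c1∈{7}] r6c1 is down to just 7 ⇒ r6c1=7.
Step 51. [r4c3∈{8}] r4c3's peers cover all but 8. So r4c3=8.
Step 52. [r1c3∈{3}] only 3 remains possible at r1c3, so r1c3=3.
Step 53. [r5c7∈{2}] only 2 remains possible at r5c7, so r5c7=2.
Step 54. [r6c4∈{6}] nothing but 6 survives at r6c4, so r6c4=6.
Step 55. [r2c5∈{4}] r2c5's peers cover all but 4 ⇒ r2c5=4.
Step 56. [r6c7∈{3}] r6c7's peers cover all but 3. So r6c7=3.
Step 57. [r2c8∈{6}] r2c8 is down to just 6, so r2c8=6.
Step 58. [r4c1∈{4}] only 4 remains possible at r4c1, so r4c1=4.

Answer: 6 5 3 9 8 1 4 2 7 / 9 8 7 5 4 2 1 6 3 / 1 2 4 3 6 7 9 5 8 / 4 6 8 7 2 3 5 1 9 / 3 1 5 4 9 8 2 7 6 / 7 9 2 6 1 5 3 8 4 / 2 4 9 8 5 6 7 3 1 / 8 3 1 2 7 4 6 9 5 / 5 7 6 1 3 9 8 4 2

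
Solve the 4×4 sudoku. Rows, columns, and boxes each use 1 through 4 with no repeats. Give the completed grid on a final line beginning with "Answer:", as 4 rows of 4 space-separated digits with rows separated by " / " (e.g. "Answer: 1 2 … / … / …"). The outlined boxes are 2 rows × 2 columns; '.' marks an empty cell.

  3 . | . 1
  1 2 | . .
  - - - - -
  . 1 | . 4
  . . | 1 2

Step 1. [r1c2∈{4}] only 4 remains possible at r1c2, so r1c2=4.
Step 2. [r3c3∈{3}] r3c3 is down to just 3, so r3c3=3.
Step 3. [r4c2∈{3}] only 3 remains possible at r4c2, so r4c2=3.
Step 4. [r1c3∈{2}] nothing but 2 survives at r1c3, so r1c3=2.
Step 5. [r2c3∈{4}] r2c3 is down to just 4, so r2c3=4.
Step 6. [r4c1∈{4}] only 4 remains possible at r4c1. So r4c1=4.
Step 7. [r2c4∈{3}] r2c4 has the single candidate 3, so r2c4=3.
Step 8. [r3c1∈{2}] r3c1 is down to just 2 ⇒ r3c1=2.

Answer: 3 4 2 1 / 1 2 4 3 / 2 1 3 4 / 4 3 1 2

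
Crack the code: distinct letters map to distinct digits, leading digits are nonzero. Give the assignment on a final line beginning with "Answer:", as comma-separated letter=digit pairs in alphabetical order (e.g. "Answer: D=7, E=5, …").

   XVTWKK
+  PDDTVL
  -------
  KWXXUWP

Step 1. [col 1: K + L ≡ P (mod 10)] column 1 (K + L ≡ P (mod 10), carry-in 0) doesn't pin P yet; pick P=9 and continue. So P=9.
Step 2. [col 1: K + L ≡ P (mod 10)] L=8 is one option consistent with column 1 (K + L ≡ P (mod 10), carry-in 0) — take it ⇒ L=8.
Step 3. [col 1: K + L ≡ P (mod 10)] column 1 reads K+L+carry(0)=P with L=8, P=9; with digits 8,9 already taken and all letters distinct, the only value for K is 1 ⇒ K=1.
Step 4. [col 2: K + V ≡ W (mod 10)] several values work for V in column 2 (K + V ≡ W (mod 10), carry-in 0); try V=5, so V=5.
Step 5. [col 2: K + V ≡ W (mod 10)] from column 2 (K=1, V=5, carry-in 0, digits 1,5,8,9 already taken and all letters distinct): W must equal 6. So W=6.
Step 6. [col 3: W + T ≡ U (mod 10)] several values work for U in column 3 (W + T ≡ U (mod 10), carry-in 0); try U=0 ⇒ U=0.
Step 7. [col 3: W + T ≡ U (mod 10)] from column 3 (W=6, U=0, carry-in 0, digits 0,1,5,6,8,9 already taken and all letters distinct): T must equal 4. So T=4.
Step 8. [col 4: T + D ≡ X (mod 10)] several values work for D in column 4 (T + D ≡ X (mod 10), carry-in 1); try D=2 ⇒ D=2.
Step 9. [col 4: T + D ≡ X (mod 10)] from column 4 (T=4, D=2, carry-in 1, digits 0,1,2,4,5,6,8,9 already taken and all letters distinct): X must equal 7. So X=7.

Answer: D=2, K=1, L=8, P=9, T=4, U=0, V=5, W=6, X=7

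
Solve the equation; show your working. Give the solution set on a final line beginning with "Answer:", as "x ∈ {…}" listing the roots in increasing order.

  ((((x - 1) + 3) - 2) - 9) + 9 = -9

Step 1. [((((x - 1) + 3) - 2) - 9) + 9 = -9] 9 comes off first (subtract 9) ⇒ sub: (((x - 1) + 3) - 2) - 9 = -18.
Step 2. [(((x - 1) + 3) - 2) - 9 = -18] the outer -9 inverts by adding 9 ⇒ sub: ((x - 1) + 3) - 2 = -9.
Step 3. [((x - 1) + 3) - 2 = -9] 2 comes off first (add 2) ⇒ sub: (x - 1) + 3 = -7.
Step 4. [(x - 1) + 3 = -7] subtract 3: x sits inside (… + 3) ⇒ sub: x - 1 = -10.
Step 5. [x - 1 = -10] -1 is outermost — add 1 both sides, so sub: x = -9.

Answer: x ∈ {-9}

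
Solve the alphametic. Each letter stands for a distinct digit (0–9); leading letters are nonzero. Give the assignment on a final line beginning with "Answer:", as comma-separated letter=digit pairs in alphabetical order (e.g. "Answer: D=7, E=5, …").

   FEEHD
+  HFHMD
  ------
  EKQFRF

Step 1. [E] the sum has 6 digits but both addends have 5; that extra leading digit E is the final carry, namely 1. So E=1.
Step 2. [col 1: D + D ≡ F (mod 10)] column 1 (D + D ≡ F (mod 10), carry-in 0) doesn't pin F yet; pick F=6 and continue ⇒ F=6.
Step 3. [col 1: D + D ≡ F (mod 10)] several values work for D in column 1 (D + D ≡ F (mod 10), carry-in 0); try D=3. So D=3.
Step 4. [col 2: H + M ≡ R (mod 10)] H=4 is one option consistent with column 2 (H + M ≡ R (mod 10), carry-in 0) — take it. So H=4.
Step 5. [col 2: H + M ≡ R (mod 10)] column 2 (H + M ≡ R (mod 10), carry-in 0) doesn't pin R yet; pick R=2 and continue, so R=2.
Step 6. [col 2: H + M ≡ R (mod 10)] in column 2 we have H+M≡R with carry-in 0; given H=4, R=2 and digits 1,2,3,4,6 already taken and all letters distinct, that pins M to 8 ⇒ M=8.
Step 7. [col 4: E + F ≡ Q (mod 10)] from column 4 (E=1, F=6, carry-in 0, digits 1,2,3,4,6,8 already taken and all letters distinct): Q must equal 7, so Q=7.
Step 8. [col 5: F + H ≡ K (mod 10)] in column 5 we have F+H≡K with carry-in 0; given F=6, H=4 and digits 1,2,3,4,6,7,8 already taken and all letters distinct, that pins K to 0. So K=0.

Answer: D=3, E=1, F=6, H=4, K=0, M=8, Q=7, R=2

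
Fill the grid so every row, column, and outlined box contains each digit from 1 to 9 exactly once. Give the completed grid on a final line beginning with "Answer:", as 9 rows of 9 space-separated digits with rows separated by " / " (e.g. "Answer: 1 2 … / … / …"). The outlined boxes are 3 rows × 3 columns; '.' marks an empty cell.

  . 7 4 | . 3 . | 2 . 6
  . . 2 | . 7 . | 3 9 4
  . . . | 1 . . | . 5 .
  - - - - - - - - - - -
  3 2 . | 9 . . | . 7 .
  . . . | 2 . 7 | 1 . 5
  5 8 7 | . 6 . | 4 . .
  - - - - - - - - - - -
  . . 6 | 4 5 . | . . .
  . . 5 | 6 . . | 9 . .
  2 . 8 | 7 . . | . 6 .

Step 1. [r4c9∈{8}] r4c9 has the single candidate 8. So r4c9=8.
Step 2. [r8c8∈{1,2,3,4,8}] across col 8, 4 lands solely at r8c8, so r8c8=4.
Step 3. [r6c6∈{1,3}] row 6 places 1 nowhere but r6c6, so r6c6=1.
Step 4. [r5c1∈{4,6,9}] across col 1, 4 lands solely at r5c1 ⇒ r5c1=4.
Step 5. [r2c2∈{1,5,6}] across col 2, 5 lands solely at r2c2, so r2c2=5.
Step 6. [r2c4∈{8}] only 8 remains possible at r2c4, so r2c4=8.
Step 7. [r2c1∈{1,6}] r2c1 is the only open cell in row 2 admitting 1 ⇒ r2c1=1.
Step 8. [r3c1∈{6,8,9}] in col 1, 6 fits only at r3c1, so r3c1=6.
Step 9. [r5c8∈{3}] r5c8 has the single candidate 3. So r5c8=3.
Step 10. [r3c9∈{7}] only 7 remains possible at r3c9, so r3c9=7.
Step 11. [r9c2∈{1,3,4,9}] in row 9, 4 fits only at r9c2 ⇒ r9c2=4.
Step 12. [r1c8∈{1,8}] across row 1, 1 lands solely at r1c8. So r1c8=1.
Step 13. [r7c8∈{2,8}] in col 8, 8 fits only at r7c8 ⇒ r7c8=8.
Step 14. [r8c6∈{2,3,8}] across col 6, 8 lands solely at r8c6. So r8c6=8.
Step 15. [r4c5∈{4}] r4c5 has the single candidate 4 ⇒ r4c5=4.
Step 16. [r5c3∈{9}] only 9 remains possible at r5c3, so r5c3=9.
Step 17. [r3c6∈{2,4,9}] r3c6 is the only open cell in row 3 admitting 4, so r3c6=4.
Step 18. [r7c6∈{2,3,9}] across col 6, 2 lands solely at r7c6, so r7c6=2.
Step 19. [r8c5∈{1}] only 1 remains possible at r8c5 ⇒ r8c5=1.
Step 20. [r7c2∈{1,3,9}] 1 has one home in col 2: r7c2, so r7c2=1.
Step 21. [r3c2∈{3,9}] col 2 places 9 nowhere but r3c2, so r3c2=9.
Step 22. [r9c6∈{3,9}] col 6 places 3 nowhere but r9c6. So r9c6=3.
Step 23. [r8c9∈{2,3}] across row 8, 2 lands solely at r8c9, so r8c9=2.
Step 24. [r4c6∈{5}] nothing but 5 survives at r4c6, so r4c6=5.
Step 25. [r7c7∈{7}] r7c7's peers cover all but 7, so r7c7=7.
Step 26. [r8c2∈{3}] nothing but 3 survives at r8c2 ⇒ r8c2=3.
Step 27. [r6c4∈{3}] r6c4 has the single candidate 3, so r6c4=3.
Step 28. [r3c5∈{2}] r3c5 has the single candidate 2. So r3c5=2.
Step 29. [r9c9∈{1}] r9c9's peers cover all but 1 ⇒ r9c9=1.
Step 30. [r4c7∈{6}] r4c7 has the single candidate 6 ⇒ r4c7=6.
Step 31. [r1c1∈{8}] nothing but 8 survives at r1c1 ⇒ r1c1=8.
Step 32. [r6c9∈{9}] r6c9 has the single candidate 9. So r6c9=9.
Step 33. [r6c8∈{2}] r6c8's peers cover all but 2 ⇒ r6c8=2.
Step 34. [r8c1∈{7}] only 7 remains possible at r8c1. So r8c1=7.
Step 35. [r1c6∈{9}] r1c6 is down to just 9 ⇒ r1c6=9.
Step 36. [r9c7∈{5}] nothing but 5 survives at r9c7 ⇒ r9c7=5.
Step 37. [r7c9∈{3}] r7c9 has the single candidate 3. So r7c9=3.
Step 38. [r3c3∈{3}] r3c3's peers cover all but 3, so r3c3=3.
Step 39. [r7c1∈{9}] r7c1's peers cover all but 9 ⇒ r7c1=9.
Step 40. [r4c3∈{1}] r4c3 is down to just 1 ⇒ r4c3=1.
Step 41. [r9c5∈{9}] r9c5 has the single candidate 9, so r9c5=9.
Step 42. [r1c4∈{5}] r1c4 is down to just 5. So r1c4=5.
Step 43. [r5c2∈{6}] r5c2's peers cover all but 6. So r5c2=6.
Step 44. [r2c6∈{6}] only 6 remains possible at r2c6. So r2c6=6.
Step 45. [r5c5∈{8}] r5c5's peers cover all but 8. So r5c5=8.
Step 46. [r3c7∈{8}] nothing but 8 survives at r3c7. So r3c7=8.

Answer: 8 7 4 5 3 9 2 1 6 / 1 5 2 8 7 6 3 9 4 / 6 9 3 1 2 4 8 5 7 / 3 2 1 9 4 5 6 7 8 / 4 6 9 2 8 7 1 3 5 / 5 8 7 3 6 1 4 2 9 / 9 1 6 4 5 2 7 8 3 / 7 3 5 6 1 8 9 4 2 / 2 4 8 7 9 3 5 6 1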